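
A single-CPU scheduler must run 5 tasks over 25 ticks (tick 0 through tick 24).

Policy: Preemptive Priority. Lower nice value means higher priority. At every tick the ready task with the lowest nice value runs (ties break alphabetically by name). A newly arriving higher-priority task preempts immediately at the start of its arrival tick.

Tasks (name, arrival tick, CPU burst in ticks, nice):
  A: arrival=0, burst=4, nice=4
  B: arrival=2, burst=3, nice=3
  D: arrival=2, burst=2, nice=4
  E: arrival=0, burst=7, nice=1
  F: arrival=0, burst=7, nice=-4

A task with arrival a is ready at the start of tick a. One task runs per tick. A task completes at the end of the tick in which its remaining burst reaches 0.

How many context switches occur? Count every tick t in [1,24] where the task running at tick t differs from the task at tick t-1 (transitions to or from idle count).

context switches = 5

t=0: ready={A,E,F} → run F
t=1: ready={A,E,F} → run F
t=2: ready={A,B,D,E,F} → run F
t=3: ready={A,B,D,E,F} → run F
t=4: ready={A,B,D,E,F} → run F
t=5: ready={A,B,D,E,F} → run F
t=6: ready={A,B,D,E,F} → run F
t=7: ready={A,B,D,E} → run E
t=8: ready={A,B,D,E} → run E
t=9: ready={A,B,D,E} → run E
t=10: ready={A,B,D,E} → run E
t=11: ready={A,B,D,E} → run E
t=12: ready={A,B,D,E} → run E
t=13: ready={A,B,D,E} → run E
t=14: ready={A,B,D} → run B
t=15: ready={A,B,D} → run B
t=16: ready={A,B,D} → run B
t=17: ready={A,D} → run A
t=18: ready={A,D} → run A
t=19: ready={A,D} → run A
t=20: ready={A,D} → run A
t=21: ready={D} → run D
t=22: ready={D} → run D
t=23: (idle)
t=24: (idle)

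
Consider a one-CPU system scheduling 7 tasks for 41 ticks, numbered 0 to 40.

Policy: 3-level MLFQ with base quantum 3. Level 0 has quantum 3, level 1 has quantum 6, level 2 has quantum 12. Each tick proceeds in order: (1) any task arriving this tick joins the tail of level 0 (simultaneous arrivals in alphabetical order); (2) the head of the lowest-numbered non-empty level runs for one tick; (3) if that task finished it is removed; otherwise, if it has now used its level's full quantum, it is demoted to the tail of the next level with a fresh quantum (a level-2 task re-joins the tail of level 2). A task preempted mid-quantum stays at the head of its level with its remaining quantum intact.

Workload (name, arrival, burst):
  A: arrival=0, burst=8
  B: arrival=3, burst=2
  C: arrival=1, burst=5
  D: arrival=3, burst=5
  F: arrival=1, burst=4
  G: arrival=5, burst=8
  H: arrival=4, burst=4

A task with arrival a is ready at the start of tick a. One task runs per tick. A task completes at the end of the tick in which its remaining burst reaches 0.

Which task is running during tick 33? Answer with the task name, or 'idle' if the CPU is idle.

t=0: L0/L1/L2 = A/-/- → run A
t=1: L0/L1/L2 = ACF/-/- → run A
t=2: L0/L1/L2 = ACF/-/- → run A
t=3: L0/L1/L2 = CFBD/A/- → run C
t=4: L0/L1/L2 = CFBDH/A/- → run C
t=5: L0/L1/L2 = CFBDHG/A/- → run C
t=6: L0/L1/L2 = FBDHG/AC/- → run F
t=7: L0/L1/L2 = FBDHG/AC/- → run F
t=8: L0/L1/L2 = FBDHG/AC/- → run F
t=9: L0/L1/L2 = BDHG/ACF/- → run B
t=10: L0/L1/L2 = BDHG/ACF/- → run B
t=11: L0/L1/L2 = DHG/ACF/- → run D
t=12: L0/L1/L2 = DHG/ACF/- → run D
t=13: L0/L1/L2 = DHG/ACF/- → run D
t=14: L0/L1/L2 = HG/ACFD/- → run H
t=15: L0/L1/L2 = HG/ACFD/- → run H
t=16: L0/L1/L2 = HG/ACFD/- → run H
t=17: L0/L1/L2 = G/ACFDH/- → run G
t=18: L0/L1/L2 = G/ACFDH/- → run G
t=19: L0/L1/L2 = G/ACFDH/- → run G
t=20: L0/L1/L2 = -/ACFDHG/- → run A
t=21: L0/L1/L2 = -/ACFDHG/- → run A
t=22: L0/L1/L2 = -/ACFDHG/- → run A
t=23: L0/L1/L2 = -/ACFDHG/- → run A
t=24: L0/L1/L2 = -/ACFDHG/- → run A
t=25: L0/L1/L2 = -/CFDHG/- → run C
t=26: L0/L1/L2 = -/CFDHG/- → run C
t=27: L0/L1/L2 = -/FDHG/- → run F
t=28: L0/L1/L2 = -/DHG/- → run D
t=29: L0/L1/L2 = -/DHG/- → run D
t=30: L0/L1/L2 = -/HG/- → run H
t=31: L0/L1/L2 = -/G/- → run G
t=32: L0/L1/L2 = -/G/- → run G
t=33: L0/L1/L2 = -/G/- → run G
t=34: L0/L1/L2 = -/G/- → run G
t=35: L0/L1/L2 = -/G/- → run G
t=36: (idle)
t=37: (idle)
t=38: (idle)
t=39: (idle)
t=40: (idle)

running at tick 33 = G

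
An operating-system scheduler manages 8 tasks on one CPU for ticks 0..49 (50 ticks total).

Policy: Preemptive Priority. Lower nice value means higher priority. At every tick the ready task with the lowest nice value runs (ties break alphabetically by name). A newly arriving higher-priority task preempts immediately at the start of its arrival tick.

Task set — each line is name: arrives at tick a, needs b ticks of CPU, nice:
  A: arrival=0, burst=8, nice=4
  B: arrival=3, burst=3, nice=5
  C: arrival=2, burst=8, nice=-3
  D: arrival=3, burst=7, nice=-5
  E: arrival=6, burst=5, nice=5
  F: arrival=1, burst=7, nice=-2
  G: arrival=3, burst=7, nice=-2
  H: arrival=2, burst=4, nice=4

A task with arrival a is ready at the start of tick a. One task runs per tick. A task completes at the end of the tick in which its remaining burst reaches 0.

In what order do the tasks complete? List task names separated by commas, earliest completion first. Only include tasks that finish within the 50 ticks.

completion order = D, C, F, G, A, H, B, E

t=0: ready={A} → run A
t=1: ready={A,F} → run F
t=2: ready={A,C,F,H} → run C
t=3: ready={A,B,C,D,F,G,H} → run D
t=4: ready={A,B,C,D,F,G,H} → run D
t=5: ready={A,B,C,D,F,G,H} → run D
t=6: ready={A,B,C,D,E,F,G,H} → run D
t=7: ready={A,B,C,D,E,F,G,H} → run D
t=8: ready={A,B,C,D,E,F,G,H} → run D
t=9: ready={A,B,C,D,E,F,G,H} → run D
t=10: ready={A,B,C,E,F,G,H} → run C
t=11: ready={A,B,C,E,F,G,H} → run C
t=12: ready={A,B,C,E,F,G,H} → run C
t=13: ready={A,B,C,E,F,G,H} → run C
t=14: ready={A,B,C,E,F,G,H} → run C
t=15: ready={A,B,C,E,F,G,H} → run C
t=16: ready={A,B,C,E,F,G,H} → run C
t=17: ready={A,B,E,F,G,H} → run F
t=18: ready={A,B,E,F,G,H} → run F
t=19: ready={A,B,E,F,G,H} → run F
t=20: ready={A,B,E,F,G,H} → run F
t=21: ready={A,B,E,F,G,H} → run F
t=22: ready={A,B,E,F,G,H} → run F
t=23: ready={A,B,E,G,H} → run G
t=24: ready={A,B,E,G,H} → run G
t=25: ready={A,B,E,G,H} → run G
t=26: ready={A,B,E,G,H} → run G
t=27: ready={A,B,E,G,H} → run G
t=28: ready={A,B,E,G,H} → run G
t=29: ready={A,B,E,G,H} → run G
t=30: ready={A,B,E,H} → run A
t=31: ready={A,B,E,H} → run A
t=32: ready={A,B,E,H} → run A
t=33: ready={A,B,E,H} → run A
t=34: ready={A,B,E,H} → run A
t=35: ready={A,B,E,H} → run A
t=36: ready={A,B,E,H} → run A
t=37: ready={B,E,H} → run H
t=38: ready={B,E,H} → run H
t=39: ready={B,E,H} → run H
t=40: ready={B,E,H} → run H
t=41: ready={B,E} → run B
t=42: ready={B,E} → run B
t=43: ready={B,E} → run B
t=44: ready={E} → run E
t=45: ready={E} → run E
t=46: ready={E} → run E
t=47: ready={E} → run E
t=48: ready={E} → run E
t=49: (idle)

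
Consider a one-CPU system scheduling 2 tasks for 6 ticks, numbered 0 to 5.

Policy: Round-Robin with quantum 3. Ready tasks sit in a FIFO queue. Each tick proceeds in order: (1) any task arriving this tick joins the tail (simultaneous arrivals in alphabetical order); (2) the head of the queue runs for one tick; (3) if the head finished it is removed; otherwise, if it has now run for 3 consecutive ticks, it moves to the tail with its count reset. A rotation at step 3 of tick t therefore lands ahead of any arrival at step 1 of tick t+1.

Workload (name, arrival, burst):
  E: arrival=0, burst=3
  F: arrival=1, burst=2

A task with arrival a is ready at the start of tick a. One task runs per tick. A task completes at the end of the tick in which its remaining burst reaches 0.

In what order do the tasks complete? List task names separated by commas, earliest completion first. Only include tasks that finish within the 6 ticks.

t=0: queue=[E] q_used=0 → run E
t=1: queue=[E,F] q_used=1 → run E
t=2: queue=[E,F] q_used=2 → run E
t=3: queue=[F] q_used=0 → run F
t=4: queue=[F] q_used=1 → run F
t=5: (idle)

completion order = E, F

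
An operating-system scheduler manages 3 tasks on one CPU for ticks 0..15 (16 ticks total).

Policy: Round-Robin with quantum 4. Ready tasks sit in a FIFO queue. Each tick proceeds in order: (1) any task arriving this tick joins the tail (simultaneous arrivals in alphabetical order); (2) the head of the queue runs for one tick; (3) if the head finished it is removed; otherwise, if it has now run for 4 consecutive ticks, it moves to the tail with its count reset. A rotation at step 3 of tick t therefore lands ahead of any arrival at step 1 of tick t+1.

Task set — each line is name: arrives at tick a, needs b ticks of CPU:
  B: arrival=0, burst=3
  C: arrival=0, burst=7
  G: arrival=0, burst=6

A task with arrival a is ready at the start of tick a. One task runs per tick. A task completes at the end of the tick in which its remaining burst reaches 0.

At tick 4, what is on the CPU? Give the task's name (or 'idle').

running at tick 4 = C

t=0: queue=[B,C,G] q_used=0 → run B
t=1: queue=[B,C,G] q_used=1 → run B
t=2: queue=[B,C,G] q_used=2 → run B
t=3: queue=[C,G] q_used=0 → run C
t=4: queue=[C,G] q_used=1 → run C
t=5: queue=[C,G] q_used=2 → run C
t=6: queue=[C,G] q_used=3 → run C
t=7: queue=[G,C] q_used=0 → run G
t=8: queue=[G,C] q_used=1 → run G
t=9: queue=[G,C] q_used=2 → run G
t=10: queue=[G,C] q_used=3 → run G
t=11: queue=[C,G] q_used=0 → run C
t=12: queue=[C,G] q_used=1 → run C
t=13: queue=[C,G] q_used=2 → run C
t=14: queue=[G] q_used=0 → run G
t=15: queue=[G] q_used=1 → run G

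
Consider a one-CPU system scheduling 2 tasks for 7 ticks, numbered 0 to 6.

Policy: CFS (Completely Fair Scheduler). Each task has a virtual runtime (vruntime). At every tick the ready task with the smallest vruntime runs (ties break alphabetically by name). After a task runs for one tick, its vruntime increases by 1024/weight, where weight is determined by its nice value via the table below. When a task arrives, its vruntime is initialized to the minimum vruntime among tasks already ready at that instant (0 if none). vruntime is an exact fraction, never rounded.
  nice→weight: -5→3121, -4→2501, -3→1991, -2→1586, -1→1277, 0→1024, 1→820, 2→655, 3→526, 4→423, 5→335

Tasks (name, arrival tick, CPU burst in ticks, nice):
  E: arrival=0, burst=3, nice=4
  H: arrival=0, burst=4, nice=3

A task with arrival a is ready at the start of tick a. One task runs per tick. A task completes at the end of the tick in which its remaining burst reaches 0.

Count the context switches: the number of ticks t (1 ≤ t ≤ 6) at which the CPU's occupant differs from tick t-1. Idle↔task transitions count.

context switches = 5

t=0: vr[E=0 H=0] → run E
t=1: vr[E=1024/423 H=0] → run H
t=2: vr[E=1024/423 H=512/263] → run H
t=3: vr[E=1024/423 H=1024/263] → run E
t=4: vr[E=2048/423 H=1024/263] → run H
t=5: vr[E=2048/423 H=1536/263] → run E
t=6: vr[H=1536/263] → run H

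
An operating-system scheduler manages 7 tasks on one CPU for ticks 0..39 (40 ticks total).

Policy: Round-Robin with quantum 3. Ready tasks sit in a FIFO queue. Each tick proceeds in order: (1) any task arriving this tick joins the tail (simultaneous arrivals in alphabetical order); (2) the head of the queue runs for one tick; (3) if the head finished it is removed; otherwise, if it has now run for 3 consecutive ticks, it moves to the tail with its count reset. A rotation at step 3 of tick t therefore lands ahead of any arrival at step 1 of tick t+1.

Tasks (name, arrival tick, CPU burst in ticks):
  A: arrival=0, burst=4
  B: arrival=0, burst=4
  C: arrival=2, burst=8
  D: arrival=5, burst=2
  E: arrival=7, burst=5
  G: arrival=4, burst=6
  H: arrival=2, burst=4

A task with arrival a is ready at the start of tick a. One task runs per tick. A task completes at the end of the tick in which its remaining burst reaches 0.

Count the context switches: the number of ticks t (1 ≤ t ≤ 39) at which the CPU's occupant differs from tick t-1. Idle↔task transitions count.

context switches = 14

t=0: queue=[A,B] q_used=0 → run A
t=1: queue=[A,B] q_used=1 → run A
t=2: queue=[A,B,C,H] q_used=2 → run A
t=3: queue=[B,C,H,A] q_used=0 → run B
t=4: queue=[B,C,H,A,G] q_used=1 → run B
t=5: queue=[B,C,H,A,G,D] q_used=2 → run B
t=6: queue=[C,H,A,G,D,B] q_used=0 → run C
t=7: queue=[C,H,A,G,D,B,E] q_used=1 → run C
t=8: queue=[C,H,A,G,D,B,E] q_used=2 → run C
t=9: queue=[H,A,G,D,B,E,C] q_used=0 → run H
t=10: queue=[H,A,G,D,B,E,C] q_used=1 → run H
t=11: queue=[H,A,G,D,B,E,C] q_used=2 → run H
t=12: queue=[A,G,D,B,E,C,H] q_used=0 → run A
t=13: queue=[G,D,B,E,C,H] q_used=0 → run G
t=14: queue=[G,D,B,E,C,H] q_used=1 → run G
t=15: queue=[G,D,B,E,C,H] q_used=2 → run G
t=16: queue=[D,B,E,C,H,G] q_used=0 → run D
t=17: queue=[D,B,E,C,H,G] q_used=1 → run D
t=18: queue=[B,E,C,H,G] q_used=0 → run B
t=19: queue=[E,C,H,G] q_used=0 → run E
t=20: queue=[E,C,H,G] q_used=1 → run E
t=21: queue=[E,C,H,G] q_used=2 → run E
t=22: queue=[C,H,G,E] q_used=0 → run C
t=23: queue=[C,H,G,E] q_used=1 → run C
t=24: queue=[C,H,G,E] q_used=2 → run C
t=25: queue=[H,G,E,C] q_used=0 → run H
t=26: queue=[G,E,C] q_used=0 → run G
t=27: queue=[G,E,C] q_used=1 → run G
t=28: queue=[G,E,C] q_used=2 → run G
t=29: queue=[E,C] q_used=0 → run E
t=30: queue=[E,C] q_used=1 → run E
t=31: queue=[C] q_used=0 → run C
t=32: queue=[C] q_used=1 → run C
t=33: (idle)
t=34: (idle)
t=35: (idle)
t=36: (idle)
t=37: (idle)
t=38: (idle)
t=39: (idle)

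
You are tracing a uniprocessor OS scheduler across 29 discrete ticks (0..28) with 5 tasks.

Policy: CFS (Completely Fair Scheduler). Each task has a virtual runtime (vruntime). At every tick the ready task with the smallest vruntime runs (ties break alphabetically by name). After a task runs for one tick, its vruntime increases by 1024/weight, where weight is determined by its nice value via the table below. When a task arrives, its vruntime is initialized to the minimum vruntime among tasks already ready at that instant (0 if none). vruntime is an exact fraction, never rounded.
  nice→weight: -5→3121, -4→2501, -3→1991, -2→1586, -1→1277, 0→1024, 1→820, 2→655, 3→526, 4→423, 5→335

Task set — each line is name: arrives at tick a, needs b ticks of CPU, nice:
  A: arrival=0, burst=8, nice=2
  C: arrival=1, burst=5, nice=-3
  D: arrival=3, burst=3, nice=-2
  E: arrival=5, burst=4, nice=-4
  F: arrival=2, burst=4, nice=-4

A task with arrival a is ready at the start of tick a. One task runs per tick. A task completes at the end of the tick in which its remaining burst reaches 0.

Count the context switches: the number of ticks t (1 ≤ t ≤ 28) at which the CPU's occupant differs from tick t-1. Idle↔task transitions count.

context switches = 19

t=0: vr[A=0] → run A
t=1: vr[A=1024/655 C=1024/655] → run A
t=2: vr[A=2048/655 C=1024/655 F=1024/655] → run C
t=3: vr[A=2048/655 C=2709504/1304105 D=1024/655 F=1024/655] → run D
t=4: vr[A=2048/655 C=2709504/1304105 D=1147392/519415 F=1024/655] → run F
t=5: vr[A=2048/655 C=2709504/1304105 D=1147392/519415 E=3231744/1638155 F=3231744/1638155] → run E
t=6: vr[A=2048/655 C=2709504/1304105 D=1147392/519415 E=3902464/1638155 F=3231744/1638155] → run F
t=7: vr[A=2048/655 C=2709504/1304105 D=1147392/519415 E=3902464/1638155 F=3902464/1638155] → run C
t=8: vr[A=2048/655 C=3380224/1304105 D=1147392/519415 E=3902464/1638155 F=3902464/1638155] → run D
t=9: vr[A=2048/655 C=3380224/1304105 D=1482752/519415 E=3902464/1638155 F=3902464/1638155] → run E
t=10: vr[A=2048/655 C=3380224/1304105 D=1482752/519415 E=4573184/1638155 F=3902464/1638155] → run F
t=11: vr[A=2048/655 C=3380224/1304105 D=1482752/519415 E=4573184/1638155 F=4573184/1638155] → run C
t=12: vr[A=2048/655 C=4050944/1304105 D=1482752/519415 E=4573184/1638155 F=4573184/1638155] → run E
t=13: vr[A=2048/655 C=4050944/1304105 D=1482752/519415 E=5243904/1638155 F=4573184/1638155] → run F
t=14: vr[A=2048/655 C=4050944/1304105 D=1482752/519415 E=5243904/1638155] → run D
t=15: vr[A=2048/655 C=4050944/1304105 E=5243904/1638155] → run C
t=16: vr[A=2048/655 C=4721664/1304105 E=5243904/1638155] → run A
t=17: vr[A=3072/655 C=4721664/1304105 E=5243904/1638155] → run E
t=18: vr[A=3072/655 C=4721664/1304105] → run C
t=19: vr[A=3072/655] → run A
t=20: vr[A=4096/655] → run A
t=21: vr[A=1024/131] → run A
t=22: vr[A=6144/655] → run A
t=23: vr[A=7168/655] → run A
t=24: (idle)
t=25: (idle)
t=26: (idle)
t=27: (idle)
t=28: (idle)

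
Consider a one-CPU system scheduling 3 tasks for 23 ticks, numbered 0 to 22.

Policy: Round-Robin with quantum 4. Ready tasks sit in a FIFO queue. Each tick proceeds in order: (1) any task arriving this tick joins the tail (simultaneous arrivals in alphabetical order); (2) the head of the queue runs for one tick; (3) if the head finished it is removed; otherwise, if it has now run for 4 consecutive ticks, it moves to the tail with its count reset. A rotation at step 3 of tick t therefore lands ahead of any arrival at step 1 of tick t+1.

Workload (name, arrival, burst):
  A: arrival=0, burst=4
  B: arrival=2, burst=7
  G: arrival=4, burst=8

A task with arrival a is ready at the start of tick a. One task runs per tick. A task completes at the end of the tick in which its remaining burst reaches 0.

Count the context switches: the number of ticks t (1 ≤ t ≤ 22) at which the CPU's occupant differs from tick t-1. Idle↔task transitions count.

context switches = 5

t=0: queue=[A] q_used=0 → run A
t=1: queue=[A] q_used=1 → run A
t=2: queue=[A,B] q_used=2 → run A
t=3: queue=[A,B] q_used=3 → run A
t=4: queue=[B,G] q_used=0 → run B
t=5: queue=[B,G] q_used=1 → run B
t=6: queue=[B,G] q_used=2 → run B
t=7: queue=[B,G] q_used=3 → run B
t=8: queue=[G,B] q_used=0 → run G
t=9: queue=[G,B] q_used=1 → run G
t=10: queue=[G,B] q_used=2 → run G
t=11: queue=[G,B] q_used=3 → run G
t=12: queue=[B,G] q_used=0 → run B
t=13: queue=[B,G] q_used=1 → run B
t=14: queue=[B,G] q_used=2 → run B
t=15: queue=[G] q_used=0 → run G
t=16: queue=[G] q_used=1 → run G
t=17: queue=[G] q_used=2 → run G
t=18: queue=[G] q_used=3 → run G
t=19: (idle)
t=20: (idle)
t=21: (idle)
t=22: (idle)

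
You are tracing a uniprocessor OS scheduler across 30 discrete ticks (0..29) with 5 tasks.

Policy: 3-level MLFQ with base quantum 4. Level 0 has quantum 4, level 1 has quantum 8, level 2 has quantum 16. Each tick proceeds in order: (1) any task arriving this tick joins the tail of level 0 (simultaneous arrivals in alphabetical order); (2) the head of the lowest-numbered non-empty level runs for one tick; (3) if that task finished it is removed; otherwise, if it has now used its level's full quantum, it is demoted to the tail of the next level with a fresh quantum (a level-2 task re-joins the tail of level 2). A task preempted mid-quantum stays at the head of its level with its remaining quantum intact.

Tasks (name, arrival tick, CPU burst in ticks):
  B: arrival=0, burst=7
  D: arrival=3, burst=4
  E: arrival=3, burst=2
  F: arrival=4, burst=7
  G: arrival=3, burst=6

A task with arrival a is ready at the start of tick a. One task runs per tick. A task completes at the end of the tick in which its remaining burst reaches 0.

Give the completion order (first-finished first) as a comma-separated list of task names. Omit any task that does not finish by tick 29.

completion order = D, E, B, G, F

t=0: L0/L1/L2 = B/-/- → run B
t=1: L0/L1/L2 = B/-/- → run B
t=2: L0/L1/L2 = B/-/- → run B
t=3: L0/L1/L2 = BDEG/-/- → run B
t=4: L0/L1/L2 = DEGF/B/- → run D
t=5: L0/L1/L2 = DEGF/B/- → run D
t=6: L0/L1/L2 = DEGF/B/- → run D
t=7: L0/L1/L2 = DEGF/B/- → run D
t=8: L0/L1/L2 = EGF/B/- → run E
t=9: L0/L1/L2 = EGF/B/- → run E
t=10: L0/L1/L2 = GF/B/- → run G
t=11: L0/L1/L2 = GF/B/- → run G
t=12: L0/L1/L2 = GF/B/- → run G
t=13: L0/L1/L2 = GF/B/- → run G
t=14: L0/L1/L2 = F/BG/- → run F
t=15: L0/L1/L2 = F/BG/- → run F
t=16: L0/L1/L2 = F/BG/- → run F
t=17: L0/L1/L2 = F/BG/- → run F
t=18: L0/L1/L2 = -/BGF/- → run B
t=19: L0/L1/L2 = -/BGF/- → run B
t=20: L0/L1/L2 = -/BGF/- → run B
t=21: L0/L1/L2 = -/GF/- → run G
t=22: L0/L1/L2 = -/GF/- → run G
t=23: L0/L1/L2 = -/F/- → run F
t=24: L0/L1/L2 = -/F/- → run F
t=25: L0/L1/L2 = -/F/- → run F
t=26: (idle)
t=27: (idle)
t=28: (idle)
t=29: (idle)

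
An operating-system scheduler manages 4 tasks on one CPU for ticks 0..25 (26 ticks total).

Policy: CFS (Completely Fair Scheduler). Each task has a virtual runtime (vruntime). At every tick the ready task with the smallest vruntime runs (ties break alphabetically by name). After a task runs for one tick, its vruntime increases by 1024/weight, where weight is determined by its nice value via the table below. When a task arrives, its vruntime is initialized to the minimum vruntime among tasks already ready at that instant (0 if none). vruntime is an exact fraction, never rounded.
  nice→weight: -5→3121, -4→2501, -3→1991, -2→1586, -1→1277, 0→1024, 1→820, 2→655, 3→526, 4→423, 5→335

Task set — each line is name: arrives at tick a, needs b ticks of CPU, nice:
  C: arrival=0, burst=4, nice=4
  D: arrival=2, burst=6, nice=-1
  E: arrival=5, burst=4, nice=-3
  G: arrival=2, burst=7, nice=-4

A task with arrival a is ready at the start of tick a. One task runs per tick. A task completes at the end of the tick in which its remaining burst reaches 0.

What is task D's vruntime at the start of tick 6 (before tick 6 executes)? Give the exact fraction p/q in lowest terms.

vruntime(D, start of tick 6) = 3048448/540171

t=0: vr[C=0] → run C
t=1: vr[C=1024/423] → run C
t=2: vr[C=2048/423 D=2048/423 G=2048/423] → run C
t=3: vr[C=1024/141 D=2048/423 G=2048/423] → run D
t=4: vr[C=1024/141 D=3048448/540171 G=2048/423] → run G
t=5: vr[C=1024/141 D=3048448/540171 E=5555200/1057923 G=5555200/1057923] → run E
t=6: vr[C=1024/141 D=3048448/540171 E=12143716352/2106324693 G=5555200/1057923] → run G
t=7: vr[C=1024/141 D=3048448/540171 E=12143716352/2106324693 G=5988352/1057923] → run D
t=8: vr[C=1024/141 D=3481600/540171 E=12143716352/2106324693 G=5988352/1057923] → run G
t=9: vr[C=1024/141 D=3481600/540171 E=12143716352/2106324693 G=6421504/1057923] → run E
t=10: vr[C=1024/141 D=3481600/540171 E=13227029504/2106324693 G=6421504/1057923] → run G
t=11: vr[C=1024/141 D=3481600/540171 E=13227029504/2106324693 G=6854656/1057923] → run E
t=12: vr[C=1024/141 D=3481600/540171 E=14310342656/2106324693 G=6854656/1057923] → run D
t=13: vr[C=1024/141 D=3914752/540171 E=14310342656/2106324693 G=6854656/1057923] → run G
t=14: vr[C=1024/141 D=3914752/540171 E=14310342656/2106324693 G=7287808/1057923] → run E
t=15: vr[C=1024/141 D=3914752/540171 G=7287808/1057923] → run G
t=16: vr[C=1024/141 D=3914752/540171 G=7720960/1057923] → run D
t=17: vr[C=1024/141 D=4347904/540171 G=7720960/1057923] → run C
t=18: vr[D=4347904/540171 G=7720960/1057923] → run G
t=19: vr[D=4347904/540171] → run D
t=20: vr[D=4781056/540171] → run D
t=21: (idle)
t=22: (idle)
t=23: (idle)
t=24: (idle)
t=25: (idle)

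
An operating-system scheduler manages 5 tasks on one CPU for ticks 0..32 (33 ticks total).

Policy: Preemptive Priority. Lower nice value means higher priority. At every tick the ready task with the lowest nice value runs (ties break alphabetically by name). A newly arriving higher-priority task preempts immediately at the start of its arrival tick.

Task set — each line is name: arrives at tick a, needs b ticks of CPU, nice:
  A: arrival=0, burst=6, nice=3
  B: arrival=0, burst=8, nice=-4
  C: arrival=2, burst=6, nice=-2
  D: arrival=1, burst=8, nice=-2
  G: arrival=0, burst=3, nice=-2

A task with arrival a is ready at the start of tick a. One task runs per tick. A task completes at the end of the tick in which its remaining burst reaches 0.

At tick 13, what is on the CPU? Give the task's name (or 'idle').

running at tick 13 = C

t=0: ready={A,B,G} → run B
t=1: ready={A,B,D,G} → run B
t=2: ready={A,B,C,D,G} → run B
t=3: ready={A,B,C,D,G} → run B
t=4: ready={A,B,C,D,G} → run B
t=5: ready={A,B,C,D,G} → run B
t=6: ready={A,B,C,D,G} → run B
t=7: ready={A,B,C,D,G} → run B
t=8: ready={A,C,D,G} → run C
t=9: ready={A,C,D,G} → run C
t=10: ready={A,C,D,G} → run C
t=11: ready={A,C,D,G} → run C
t=12: ready={A,C,D,G} → run C
t=13: ready={A,C,D,G} → run C
t=14: ready={A,D,G} → run D
t=15: ready={A,D,G} → run D
t=16: ready={A,D,G} → run D
t=17: ready={A,D,G} → run D
t=18: ready={A,D,G} → run D
t=19: ready={A,D,G} → run D
t=20: ready={A,D,G} → run D
t=21: ready={A,D,G} → run D
t=22: ready={A,G} → run G
t=23: ready={A,G} → run G
t=24: ready={A,G} → run G
t=25: ready={A} → run A
t=26: ready={A} → run A
t=27: ready={A} → run A
t=28: ready={A} → run A
t=29: ready={A} → run A
t=30: ready={A} → run A
t=31: (idle)
t=32: (idle)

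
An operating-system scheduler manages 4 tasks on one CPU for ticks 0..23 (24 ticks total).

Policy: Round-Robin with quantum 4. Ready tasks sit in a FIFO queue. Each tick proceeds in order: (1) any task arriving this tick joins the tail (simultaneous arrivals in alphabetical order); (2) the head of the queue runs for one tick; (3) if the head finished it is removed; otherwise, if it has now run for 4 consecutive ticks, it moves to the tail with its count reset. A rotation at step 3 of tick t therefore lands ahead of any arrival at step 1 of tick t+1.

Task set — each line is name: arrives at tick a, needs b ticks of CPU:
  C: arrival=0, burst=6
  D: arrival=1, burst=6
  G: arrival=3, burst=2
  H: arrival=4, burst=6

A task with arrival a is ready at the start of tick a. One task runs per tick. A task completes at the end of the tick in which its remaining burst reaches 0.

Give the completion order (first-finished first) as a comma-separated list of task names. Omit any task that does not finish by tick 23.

completion order = G, C, D, H

t=0: queue=[C] q_used=0 → run C
t=1: queue=[C,D] q_used=1 → run C
t=2: queue=[C,D] q_used=2 → run C
t=3: queue=[C,D,G] q_used=3 → run C
t=4: queue=[D,G,C,H] q_used=0 → run D
t=5: queue=[D,G,C,H] q_used=1 → run D
t=6: queue=[D,G,C,H] q_used=2 → run D
t=7: queue=[D,G,C,H] q_used=3 → run D
t=8: queue=[G,C,H,D] q_used=0 → run G
t=9: queue=[G,C,H,D] q_used=1 → run G
t=10: queue=[C,H,D] q_used=0 → run C
t=11: queue=[C,H,D] q_used=1 → run C
t=12: queue=[H,D] q_used=0 → run H
t=13: queue=[H,D] q_used=1 → run H
t=14: queue=[H,D] q_used=2 → run H
t=15: queue=[H,D] q_used=3 → run H
t=16: queue=[D,H] q_used=0 → run D
t=17: queue=[D,H] q_used=1 → run D
t=18: queue=[H] q_used=0 → run H
t=19: queue=[H] q_used=1 → run H
t=20: (idle)
t=21: (idle)
t=22: (idle)
t=23: (idle)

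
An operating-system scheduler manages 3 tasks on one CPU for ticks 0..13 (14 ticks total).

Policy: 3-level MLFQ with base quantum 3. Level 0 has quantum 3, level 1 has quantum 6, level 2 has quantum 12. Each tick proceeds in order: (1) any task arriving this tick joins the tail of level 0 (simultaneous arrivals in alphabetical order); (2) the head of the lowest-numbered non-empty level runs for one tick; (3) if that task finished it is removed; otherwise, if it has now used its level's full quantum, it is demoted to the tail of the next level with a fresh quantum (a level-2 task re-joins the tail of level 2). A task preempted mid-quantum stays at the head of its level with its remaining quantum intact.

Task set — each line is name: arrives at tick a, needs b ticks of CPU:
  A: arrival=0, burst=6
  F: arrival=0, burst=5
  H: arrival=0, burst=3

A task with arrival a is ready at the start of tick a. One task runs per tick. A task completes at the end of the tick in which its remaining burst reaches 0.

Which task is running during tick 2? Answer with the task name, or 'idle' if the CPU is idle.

running at tick 2 = A

t=0: L0/L1/L2 = AFH/-/- → run A
t=1: L0/L1/L2 = AFH/-/- → run A
t=2: L0/L1/L2 = AFH/-/- → run A
t=3: L0/L1/L2 = FH/A/- → run F
t=4: L0/L1/L2 = FH/A/- → run F
t=5: L0/L1/L2 = FH/A/- → run F
t=6: L0/L1/L2 = H/AF/- → run H
t=7: L0/L1/L2 = H/AF/- → run H
t=8: L0/L1/L2 = H/AF/- → run H
t=9: L0/L1/L2 = -/AF/- → run A
t=10: L0/L1/L2 = -/AF/- → run A
t=11: L0/L1/L2 = -/AF/- → run A
t=12: L0/L1/L2 = -/F/- → run F
t=13: L0/L1/L2 = -/F/- → run F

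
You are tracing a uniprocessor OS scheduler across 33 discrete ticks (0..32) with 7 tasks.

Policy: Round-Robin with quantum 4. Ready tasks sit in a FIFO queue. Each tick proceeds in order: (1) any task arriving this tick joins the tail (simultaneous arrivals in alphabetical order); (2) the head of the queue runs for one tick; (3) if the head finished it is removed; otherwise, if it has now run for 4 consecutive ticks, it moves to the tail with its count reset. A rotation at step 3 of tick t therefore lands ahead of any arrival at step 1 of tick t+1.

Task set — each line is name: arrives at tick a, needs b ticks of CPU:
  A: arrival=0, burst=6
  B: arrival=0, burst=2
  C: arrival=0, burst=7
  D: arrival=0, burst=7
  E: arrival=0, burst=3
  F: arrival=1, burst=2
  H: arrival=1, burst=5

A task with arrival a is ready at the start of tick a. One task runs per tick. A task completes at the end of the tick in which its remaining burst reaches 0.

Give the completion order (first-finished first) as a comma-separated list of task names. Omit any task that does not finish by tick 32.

t=0: queue=[A,B,C,D,E] q_used=0 → run A
t=1: queue=[A,B,C,D,E,F,H] q_used=1 → run A
t=2: queue=[A,B,C,D,E,F,H] q_used=2 → run A
t=3: queue=[A,B,C,D,E,F,H] q_used=3 → run A
t=4: queue=[B,C,D,E,F,H,A] q_used=0 → run B
t=5: queue=[B,C,D,E,F,H,A] q_used=1 → run B
t=6: queue=[C,D,E,F,H,A] q_used=0 → run C
t=7: queue=[C,D,E,F,H,A] q_used=1 → run C
t=8: queue=[C,D,E,F,H,A] q_used=2 → run C
t=9: queue=[C,D,E,F,H,A] q_used=3 → run C
t=10: queue=[D,E,F,H,A,C] q_used=0 → run D
t=11: queue=[D,E,F,H,A,C] q_used=1 → run D
t=12: queue=[D,E,F,H,A,C] q_used=2 → run D
t=13: queue=[D,E,F,H,A,C] q_used=3 → run D
t=14: queue=[E,F,H,A,C,D] q_used=0 → run E
t=15: queue=[E,F,H,A,C,D] q_used=1 → run E
t=16: queue=[E,F,H,A,C,D] q_used=2 → run E
t=17: queue=[F,H,A,C,D] q_used=0 → run F
t=18: queue=[F,H,A,C,D] q_used=1 → run F
t=19: queue=[H,A,C,D] q_used=0 → run H
t=20: queue=[H,A,C,D] q_used=1 → run H
t=21: queue=[H,A,C,D] q_used=2 → run H
t=22: queue=[H,A,C,D] q_used=3 → run H
t=23: queue=[A,C,D,H] q_used=0 → run A
t=24: queue=[A,C,D,H] q_used=1 → run A
t=25: queue=[C,D,H] q_used=0 → run C
t=26: queue=[C,D,H] q_used=1 → run C
t=27: queue=[C,D,H] q_used=2 → run C
t=28: queue=[D,H] q_used=0 → run D
t=29: queue=[D,H] q_used=1 → run D
t=30: queue=[D,H] q_used=2 → run D
t=31: queue=[H] q_used=0 → run H
t=32: (idle)

completion order = B, E, F, A, C, D, H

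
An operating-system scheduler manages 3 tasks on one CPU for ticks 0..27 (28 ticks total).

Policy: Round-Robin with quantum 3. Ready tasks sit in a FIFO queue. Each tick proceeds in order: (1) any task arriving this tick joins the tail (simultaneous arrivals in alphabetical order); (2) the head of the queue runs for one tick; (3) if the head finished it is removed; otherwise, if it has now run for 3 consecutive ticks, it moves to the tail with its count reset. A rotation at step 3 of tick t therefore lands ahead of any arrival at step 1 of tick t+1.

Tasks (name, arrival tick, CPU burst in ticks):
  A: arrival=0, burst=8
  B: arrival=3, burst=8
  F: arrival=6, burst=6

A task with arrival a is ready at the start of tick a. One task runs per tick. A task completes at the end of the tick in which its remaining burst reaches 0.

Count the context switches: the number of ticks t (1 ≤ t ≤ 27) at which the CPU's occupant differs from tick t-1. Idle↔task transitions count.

context switches = 7

t=0: queue=[A] q_used=0 → run A
t=1: queue=[A] q_used=1 → run A
t=2: queue=[A] q_used=2 → run A
t=3: queue=[A,B] q_used=0 → run A
t=4: queue=[A,B] q_used=1 → run A
t=5: queue=[A,B] q_used=2 → run A
t=6: queue=[B,A,F] q_used=0 → run B
t=7: queue=[B,A,F] q_used=1 → run B
t=8: queue=[B,A,F] q_used=2 → run B
t=9: queue=[A,F,B] q_used=0 → run A
t=10: queue=[A,F,B] q_used=1 → run A
t=11: queue=[F,B] q_used=0 → run F
t=12: queue=[F,B] q_used=1 → run F
t=13: queue=[F,B] q_used=2 → run F
t=14: queue=[B,F] q_used=0 → run B
t=15: queue=[B,F] q_used=1 → run B
t=16: queue=[B,F] q_used=2 → run B
t=17: queue=[F,B] q_used=0 → run F
t=18: queue=[F,B] q_used=1 → run F
t=19: queue=[F,B] q_used=2 → run F
t=20: queue=[B] q_used=0 → run B
t=21: queue=[B] q_used=1 → run B
t=22: (idle)
t=23: (idle)
t=24: (idle)
t=25: (idle)
t=26: (idle)
t=27: (idle)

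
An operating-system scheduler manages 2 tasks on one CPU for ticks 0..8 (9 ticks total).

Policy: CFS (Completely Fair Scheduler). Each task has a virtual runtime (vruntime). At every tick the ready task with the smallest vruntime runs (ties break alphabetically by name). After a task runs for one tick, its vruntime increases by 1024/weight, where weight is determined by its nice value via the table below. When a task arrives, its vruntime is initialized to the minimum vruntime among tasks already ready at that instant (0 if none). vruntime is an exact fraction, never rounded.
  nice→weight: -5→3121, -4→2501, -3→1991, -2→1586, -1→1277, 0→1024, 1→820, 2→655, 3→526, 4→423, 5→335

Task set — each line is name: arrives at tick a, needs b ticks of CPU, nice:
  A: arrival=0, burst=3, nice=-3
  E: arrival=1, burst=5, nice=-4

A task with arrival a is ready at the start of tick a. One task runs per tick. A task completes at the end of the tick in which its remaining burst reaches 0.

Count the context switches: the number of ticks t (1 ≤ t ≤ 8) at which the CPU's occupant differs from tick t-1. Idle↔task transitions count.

context switches = 4

t=0: vr[A=0] → run A
t=1: vr[A=1024/1991 E=1024/1991] → run A
t=2: vr[A=2048/1991 E=1024/1991] → run E
t=3: vr[A=2048/1991 E=4599808/4979491] → run E
t=4: vr[A=2048/1991 E=6638592/4979491] → run A
t=5: vr[E=6638592/4979491] → run E
t=6: vr[E=8677376/4979491] → run E
t=7: vr[E=10716160/4979491] → run E
t=8: (idle)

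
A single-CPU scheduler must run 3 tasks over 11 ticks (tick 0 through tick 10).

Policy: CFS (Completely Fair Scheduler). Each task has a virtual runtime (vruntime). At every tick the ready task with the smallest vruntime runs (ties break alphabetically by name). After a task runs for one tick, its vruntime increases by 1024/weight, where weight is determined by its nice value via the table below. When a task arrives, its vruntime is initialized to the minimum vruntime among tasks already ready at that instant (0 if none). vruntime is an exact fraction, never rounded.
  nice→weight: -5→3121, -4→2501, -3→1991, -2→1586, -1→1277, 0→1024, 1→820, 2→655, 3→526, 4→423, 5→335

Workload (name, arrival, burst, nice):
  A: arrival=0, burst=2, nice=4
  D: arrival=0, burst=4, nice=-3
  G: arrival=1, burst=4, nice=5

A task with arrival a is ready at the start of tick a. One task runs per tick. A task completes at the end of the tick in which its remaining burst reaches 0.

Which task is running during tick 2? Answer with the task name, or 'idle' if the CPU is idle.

running at tick 2 = G

t=0: vr[A=0 D=0] → run A
t=1: vr[A=1024/423 D=0 G=0] → run D
t=2: vr[A=1024/423 D=1024/1991 G=0] → run G
t=3: vr[A=1024/423 D=1024/1991 G=1024/335] → run D
t=4: vr[A=1024/423 D=2048/1991 G=1024/335] → run D
t=5: vr[A=1024/423 D=3072/1991 G=1024/335] → run D
t=6: vr[A=1024/423 G=1024/335] → run A
t=7: vr[G=1024/335] → run G
t=8: vr[G=2048/335] → run G
t=9: vr[G=3072/335] → run G
t=10: (idle)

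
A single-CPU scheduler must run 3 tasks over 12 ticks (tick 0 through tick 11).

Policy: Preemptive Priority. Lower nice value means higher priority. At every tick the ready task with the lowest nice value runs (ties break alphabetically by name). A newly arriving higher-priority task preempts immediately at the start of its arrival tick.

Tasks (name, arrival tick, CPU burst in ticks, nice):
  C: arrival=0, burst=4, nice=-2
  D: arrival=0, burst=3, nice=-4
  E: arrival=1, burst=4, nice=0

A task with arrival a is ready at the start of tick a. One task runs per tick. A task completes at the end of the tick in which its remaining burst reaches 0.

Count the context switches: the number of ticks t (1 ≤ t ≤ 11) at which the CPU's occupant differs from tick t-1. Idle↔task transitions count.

t=0: ready={C,D} → run D
t=1: ready={C,D,E} → run D
t=2: ready={C,D,E} → run D
t=3: ready={C,E} → run C
t=4: ready={C,E} → run C
t=5: ready={C,E} → run C
t=6: ready={C,E} → run C
t=7: ready={E} → run E
t=8: ready={E} → run E
t=9: ready={E} → run E
t=10: ready={E} → run E
t=11: (idle)

context switches = 3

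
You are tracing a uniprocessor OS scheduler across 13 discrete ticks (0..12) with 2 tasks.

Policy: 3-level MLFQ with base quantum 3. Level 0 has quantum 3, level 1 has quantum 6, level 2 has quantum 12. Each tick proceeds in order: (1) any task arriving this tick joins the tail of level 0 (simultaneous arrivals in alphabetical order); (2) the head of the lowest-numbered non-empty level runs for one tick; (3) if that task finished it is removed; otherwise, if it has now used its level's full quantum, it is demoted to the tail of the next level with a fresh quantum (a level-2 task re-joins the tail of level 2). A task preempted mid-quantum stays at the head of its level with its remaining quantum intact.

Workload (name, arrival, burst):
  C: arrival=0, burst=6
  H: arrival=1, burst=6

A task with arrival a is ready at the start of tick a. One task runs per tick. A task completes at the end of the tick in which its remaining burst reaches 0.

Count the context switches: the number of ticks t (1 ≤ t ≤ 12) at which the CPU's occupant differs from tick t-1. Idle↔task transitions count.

t=0: L0/L1/L2 = C/-/- → run C
t=1: L0/L1/L2 = CH/-/- → run C
t=2: L0/L1/L2 = CH/-/- → run C
t=3: L0/L1/L2 = H/C/- → run H
t=4: L0/L1/L2 = H/C/- → run H
t=5: L0/L1/L2 = H/C/- → run H
t=6: L0/L1/L2 = -/CH/- → run C
t=7: L0/L1/L2 = -/CH/- → run C
t=8: L0/L1/L2 = -/CH/- → run C
t=9: L0/L1/L2 = -/H/- → run H
t=10: L0/L1/L2 = -/H/- → run H
t=11: L0/L1/L2 = -/H/- → run H
t=12: (idle)

context switches = 4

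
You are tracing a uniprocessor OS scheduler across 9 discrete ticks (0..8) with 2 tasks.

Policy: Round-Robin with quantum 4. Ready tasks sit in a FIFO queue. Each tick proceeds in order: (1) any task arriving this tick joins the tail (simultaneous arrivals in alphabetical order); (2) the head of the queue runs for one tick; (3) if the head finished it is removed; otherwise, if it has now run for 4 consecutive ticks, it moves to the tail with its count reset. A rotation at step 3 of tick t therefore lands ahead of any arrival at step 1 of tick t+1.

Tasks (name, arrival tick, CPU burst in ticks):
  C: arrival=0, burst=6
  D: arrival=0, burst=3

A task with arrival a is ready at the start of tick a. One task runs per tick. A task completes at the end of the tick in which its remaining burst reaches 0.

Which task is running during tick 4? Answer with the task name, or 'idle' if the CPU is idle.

running at tick 4 = D

t=0: queue=[C,D] q_used=0 → run C
t=1: queue=[C,D] q_used=1 → run C
t=2: queue=[C,D] q_used=2 → run C
t=3: queue=[C,D] q_used=3 → run C
t=4: queue=[D,C] q_used=0 → run D
t=5: queue=[D,C] q_used=1 → run D
t=6: queue=[D,C] q_used=2 → run D
t=7: queue=[C] q_used=0 → run C
t=8: queue=[C] q_used=1 → run C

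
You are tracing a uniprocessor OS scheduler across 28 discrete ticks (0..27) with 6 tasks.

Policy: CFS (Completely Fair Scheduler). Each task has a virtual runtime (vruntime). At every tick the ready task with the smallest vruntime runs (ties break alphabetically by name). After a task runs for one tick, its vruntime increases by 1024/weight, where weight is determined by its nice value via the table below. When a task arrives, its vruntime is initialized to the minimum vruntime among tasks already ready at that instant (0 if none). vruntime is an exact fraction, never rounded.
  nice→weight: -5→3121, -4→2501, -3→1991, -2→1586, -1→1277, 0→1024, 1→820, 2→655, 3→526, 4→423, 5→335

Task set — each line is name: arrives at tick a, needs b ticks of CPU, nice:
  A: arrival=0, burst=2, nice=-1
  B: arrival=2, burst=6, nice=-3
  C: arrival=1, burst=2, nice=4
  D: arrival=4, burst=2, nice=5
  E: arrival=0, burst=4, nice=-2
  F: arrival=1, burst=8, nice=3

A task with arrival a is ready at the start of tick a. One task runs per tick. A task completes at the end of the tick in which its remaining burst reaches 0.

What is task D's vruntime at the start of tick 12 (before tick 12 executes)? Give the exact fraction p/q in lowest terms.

vruntime(D, start of tick 12) = 1024/335

t=0: vr[A=0 E=0] → run A
t=1: vr[A=1024/1277 C=0 E=0 F=0] → run C
t=2: vr[A=1024/1277 B=0 C=1024/423 E=0 F=0] → run B
t=3: vr[A=1024/1277 B=1024/1991 C=1024/423 E=0 F=0] → run E
t=4: vr[A=1024/1277 B=1024/1991 C=1024/423 D=0 E=512/793 F=0] → run D
t=5: vr[A=1024/1277 B=1024/1991 C=1024/423 D=1024/335 E=512/793 F=0] → run F
t=6: vr[A=1024/1277 B=1024/1991 C=1024/423 D=1024/335 E=512/793 F=512/263] → run B
t=7: vr[A=1024/1277 B=2048/1991 C=1024/423 D=1024/335 E=512/793 F=512/263] → run E
t=8: vr[A=1024/1277 B=2048/1991 C=1024/423 D=1024/335 E=1024/793 F=512/263] → run A
t=9: vr[B=2048/1991 C=1024/423 D=1024/335 E=1024/793 F=512/263] → run B
t=10: vr[B=3072/1991 C=1024/423 D=1024/335 E=1024/793 F=512/263] → run E
t=11: vr[B=3072/1991 C=1024/423 D=1024/335 E=1536/793 F=512/263] → run B
t=12: vr[B=4096/1991 C=1024/423 D=1024/335 E=1536/793 F=512/263] → run E
t=13: vr[B=4096/1991 C=1024/423 D=1024/335 F=512/263] → run F
t=14: vr[B=4096/1991 C=1024/423 D=1024/335 F=1024/263] → run B
t=15: vr[B=5120/1991 C=1024/423 D=1024/335 F=1024/263] → run C
t=16: vr[B=5120/1991 D=1024/335 F=1024/263] → run B
t=17: vr[D=1024/335 F=1024/263] → run D
t=18: vr[F=1024/263] → run F
t=19: vr[F=1536/263] → run F
t=20: vr[F=2048/263] → run F
t=21: vr[F=2560/263] → run F
t=22: vr[F=3072/263] → run F
t=23: vr[F=3584/263] → run F
t=24: (idle)
t=25: (idle)
t=26: (idle)
t=27: (idle)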